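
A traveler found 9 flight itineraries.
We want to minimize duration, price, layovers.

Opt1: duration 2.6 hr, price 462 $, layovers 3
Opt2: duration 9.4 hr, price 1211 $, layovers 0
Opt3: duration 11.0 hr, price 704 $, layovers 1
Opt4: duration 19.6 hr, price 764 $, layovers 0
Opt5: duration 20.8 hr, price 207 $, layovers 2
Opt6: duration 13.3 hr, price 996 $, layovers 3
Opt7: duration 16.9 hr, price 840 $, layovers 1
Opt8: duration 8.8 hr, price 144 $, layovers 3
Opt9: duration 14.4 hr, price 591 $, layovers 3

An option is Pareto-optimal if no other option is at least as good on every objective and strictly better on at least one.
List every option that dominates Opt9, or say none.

Opt1: duration 2.6≤14.4, price 462≤591, layovers 3≤3 — dominates Opt9.
Opt8: duration 8.8≤14.4, price 144≤591, layovers 3≤3 — dominates Opt9.
Others (Opt2, Opt3, Opt4, Opt5, Opt6, Opt7) are each worse than Opt9 on at least one objective.

Opt1, Opt8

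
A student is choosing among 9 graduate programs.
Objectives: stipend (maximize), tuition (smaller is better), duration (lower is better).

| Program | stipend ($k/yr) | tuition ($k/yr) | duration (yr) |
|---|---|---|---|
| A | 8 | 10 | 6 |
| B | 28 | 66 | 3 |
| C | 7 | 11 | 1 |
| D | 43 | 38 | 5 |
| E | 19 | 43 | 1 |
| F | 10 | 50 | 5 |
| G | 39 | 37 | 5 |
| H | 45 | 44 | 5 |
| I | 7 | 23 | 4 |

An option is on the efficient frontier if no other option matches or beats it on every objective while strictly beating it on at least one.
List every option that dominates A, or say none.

none

B: worse on tuition (66 vs 10).
C: worse on stipend (7 vs 8).
D: worse on tuition (38 vs 10).
E: worse on tuition (43 vs 10).
F: worse on tuition (50 vs 10).
G: worse on tuition (37 vs 10).
H: worse on tuition (44 vs 10).
I: worse on stipend (7 vs 8).
No option dominates A.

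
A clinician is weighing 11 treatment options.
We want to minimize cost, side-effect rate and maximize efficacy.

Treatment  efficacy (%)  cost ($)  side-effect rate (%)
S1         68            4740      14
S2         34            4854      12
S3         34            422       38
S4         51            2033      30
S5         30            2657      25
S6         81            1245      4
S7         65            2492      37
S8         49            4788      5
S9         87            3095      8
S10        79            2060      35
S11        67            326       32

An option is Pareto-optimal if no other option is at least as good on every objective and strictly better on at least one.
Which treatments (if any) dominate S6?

none

S1: worse on efficacy (68 vs 81).
S2: worse on efficacy (34 vs 81).
S3: worse on efficacy (34 vs 81).
S4: worse on efficacy (51 vs 81).
S5: worse on efficacy (30 vs 81).
S7: worse on efficacy (65 vs 81).
S8: worse on efficacy (49 vs 81).
S9: worse on cost (3095 vs 1245).
S10: worse on efficacy (79 vs 81).
S11: worse on efficacy (67 vs 81).
No option dominates S6.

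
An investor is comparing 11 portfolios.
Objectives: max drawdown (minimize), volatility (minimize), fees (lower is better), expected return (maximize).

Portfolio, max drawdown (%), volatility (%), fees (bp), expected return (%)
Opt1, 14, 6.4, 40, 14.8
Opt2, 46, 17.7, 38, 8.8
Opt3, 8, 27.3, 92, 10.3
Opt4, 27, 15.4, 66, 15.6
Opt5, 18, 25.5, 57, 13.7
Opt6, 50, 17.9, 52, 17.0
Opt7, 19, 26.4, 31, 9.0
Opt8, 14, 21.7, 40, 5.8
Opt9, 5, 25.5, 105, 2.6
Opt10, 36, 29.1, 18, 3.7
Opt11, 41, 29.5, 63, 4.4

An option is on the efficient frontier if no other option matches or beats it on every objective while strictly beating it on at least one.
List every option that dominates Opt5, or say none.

Opt1

Opt1: max drawdown 14≤18, volatility 6.4≤25.5, fees 40≤57, expected return 14.8≥13.7 — dominates Opt5.
Others (Opt2, Opt3, Opt4, Opt6, Opt7, Opt8, Opt9, Opt10, Opt11) are each worse than Opt5 on at least one objective.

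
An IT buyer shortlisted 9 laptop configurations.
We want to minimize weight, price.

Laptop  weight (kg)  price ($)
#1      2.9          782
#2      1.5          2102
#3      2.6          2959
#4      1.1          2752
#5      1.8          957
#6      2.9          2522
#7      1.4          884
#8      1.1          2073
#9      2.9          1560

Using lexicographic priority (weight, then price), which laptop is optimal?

First minimize weight: best is 1.1, kept {#4, #8}.
Then minimize price: best is 2073, kept {#8}.

#8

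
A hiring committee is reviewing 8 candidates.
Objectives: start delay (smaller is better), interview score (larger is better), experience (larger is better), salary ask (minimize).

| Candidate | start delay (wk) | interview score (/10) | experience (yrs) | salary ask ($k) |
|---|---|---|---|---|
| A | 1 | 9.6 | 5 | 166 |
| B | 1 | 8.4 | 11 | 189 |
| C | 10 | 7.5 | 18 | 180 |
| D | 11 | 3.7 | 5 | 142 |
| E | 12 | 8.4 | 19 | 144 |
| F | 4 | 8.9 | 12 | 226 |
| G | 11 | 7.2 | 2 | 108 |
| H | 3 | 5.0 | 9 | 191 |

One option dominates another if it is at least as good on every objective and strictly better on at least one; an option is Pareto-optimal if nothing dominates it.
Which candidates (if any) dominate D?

A: worse on salary ask (166 vs 142).
B: worse on salary ask (189 vs 142).
C: worse on salary ask (180 vs 142).
E: worse on start delay (12 vs 11).
F: worse on salary ask (226 vs 142).
G: worse on experience (2 vs 5).
H: worse on salary ask (191 vs 142).
No option dominates D.

none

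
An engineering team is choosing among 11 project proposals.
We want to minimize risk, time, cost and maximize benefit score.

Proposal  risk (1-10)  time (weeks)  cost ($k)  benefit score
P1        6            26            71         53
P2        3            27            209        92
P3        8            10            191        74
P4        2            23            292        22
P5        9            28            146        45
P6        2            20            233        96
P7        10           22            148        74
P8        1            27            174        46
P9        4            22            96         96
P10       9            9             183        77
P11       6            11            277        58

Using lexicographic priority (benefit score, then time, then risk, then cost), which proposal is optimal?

P6

First maximize benefit score: best is 96, kept {P6, P9}.
Then minimize time: best is 20, kept {P6}.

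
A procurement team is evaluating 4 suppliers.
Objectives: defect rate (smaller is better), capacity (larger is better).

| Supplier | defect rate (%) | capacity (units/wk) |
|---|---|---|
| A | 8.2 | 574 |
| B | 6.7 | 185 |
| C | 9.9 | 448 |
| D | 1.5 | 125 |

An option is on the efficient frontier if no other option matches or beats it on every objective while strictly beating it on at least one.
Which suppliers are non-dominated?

A, B, D

A: not dominated (best capacity).
B: not dominated.
C: dominated by A (defect rate 8.2≤9.9, capacity 574≥448).
D: not dominated (best defect rate).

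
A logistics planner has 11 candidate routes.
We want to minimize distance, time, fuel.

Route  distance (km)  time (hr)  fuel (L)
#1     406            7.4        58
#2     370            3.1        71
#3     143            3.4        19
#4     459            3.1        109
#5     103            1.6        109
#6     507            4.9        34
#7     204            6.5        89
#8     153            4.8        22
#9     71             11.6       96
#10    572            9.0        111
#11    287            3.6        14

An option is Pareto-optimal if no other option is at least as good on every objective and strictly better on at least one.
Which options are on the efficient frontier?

#2, #3, #5, #9, #11

#1: dominated by #3 (distance 143≤406, time 3.4≤7.4, fuel 19≤58).
#2: not dominated.
#3: not dominated.
#4: dominated by #2 (distance 370≤459, time 3.1≤3.1, fuel 71≤109).
#5: not dominated (best time).
#6: dominated by #3 (distance 143≤507, time 3.4≤4.9, fuel 19≤34).
#7: dominated by #3 (distance 143≤204, time 3.4≤6.5, fuel 19≤89).
#8: dominated by #3 (distance 143≤153, time 3.4≤4.8, fuel 19≤22).
#9: not dominated (best distance).
#10: dominated by #1 (distance 406≤572, time 7.4≤9.0, fuel 58≤111).
#11: not dominated (best fuel).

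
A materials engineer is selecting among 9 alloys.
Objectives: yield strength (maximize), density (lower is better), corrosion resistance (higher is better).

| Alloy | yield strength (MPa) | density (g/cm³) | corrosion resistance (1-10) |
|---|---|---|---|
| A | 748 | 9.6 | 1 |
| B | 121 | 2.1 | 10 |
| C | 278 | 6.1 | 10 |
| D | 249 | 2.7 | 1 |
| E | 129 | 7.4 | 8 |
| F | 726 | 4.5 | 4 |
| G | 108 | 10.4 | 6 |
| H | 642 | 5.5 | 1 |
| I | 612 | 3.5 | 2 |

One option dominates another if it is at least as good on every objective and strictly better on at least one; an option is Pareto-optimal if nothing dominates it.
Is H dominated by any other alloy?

Yes

F vs H: yield strength 726≥642, density 4.5≤5.5, corrosion resistance 4≥1 — F is at least as good on every objective and strictly better on at least one, so F dominates H.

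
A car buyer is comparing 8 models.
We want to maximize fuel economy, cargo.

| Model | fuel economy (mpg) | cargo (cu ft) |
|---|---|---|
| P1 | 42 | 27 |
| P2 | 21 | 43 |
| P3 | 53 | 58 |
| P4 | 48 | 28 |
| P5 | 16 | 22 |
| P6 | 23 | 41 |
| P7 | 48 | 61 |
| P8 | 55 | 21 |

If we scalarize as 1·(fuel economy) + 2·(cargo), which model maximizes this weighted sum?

P1: 1·42 + 2·27 = 96
P2: 1·21 + 2·43 = 107
P3: 1·53 + 2·58 = 169
P4: 1·48 + 2·28 = 104
P5: 1·16 + 2·22 = 60
P6: 1·23 + 2·41 = 105
P7: 1·48 + 2·61 = 170
P8: 1·55 + 2·21 = 97
Highest: P7 at 170.

P7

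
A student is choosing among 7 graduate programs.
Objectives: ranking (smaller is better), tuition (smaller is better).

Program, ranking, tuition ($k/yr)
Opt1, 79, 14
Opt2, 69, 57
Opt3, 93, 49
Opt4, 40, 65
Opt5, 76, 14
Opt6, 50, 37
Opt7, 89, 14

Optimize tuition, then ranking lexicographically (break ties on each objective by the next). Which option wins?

First minimize tuition: best is 14, kept {Opt1, Opt5, Opt7}.
Then minimize ranking: best is 76, kept {Opt5}.

Opt5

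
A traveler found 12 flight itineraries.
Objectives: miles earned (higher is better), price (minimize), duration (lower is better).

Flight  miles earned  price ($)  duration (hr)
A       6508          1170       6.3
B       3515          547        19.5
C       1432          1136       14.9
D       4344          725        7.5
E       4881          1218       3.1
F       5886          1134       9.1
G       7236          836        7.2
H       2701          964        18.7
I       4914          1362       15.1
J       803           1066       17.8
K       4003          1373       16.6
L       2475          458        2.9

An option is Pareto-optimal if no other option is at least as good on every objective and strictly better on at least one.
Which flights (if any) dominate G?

A: worse on miles earned (6508 vs 7236).
B: worse on miles earned (3515 vs 7236).
C: worse on miles earned (1432 vs 7236).
D: worse on miles earned (4344 vs 7236).
E: worse on miles earned (4881 vs 7236).
F: worse on miles earned (5886 vs 7236).
H: worse on miles earned (2701 vs 7236).
I: worse on miles earned (4914 vs 7236).
J: worse on miles earned (803 vs 7236).
K: worse on miles earned (4003 vs 7236).
L: worse on miles earned (2475 vs 7236).
No option dominates G.

none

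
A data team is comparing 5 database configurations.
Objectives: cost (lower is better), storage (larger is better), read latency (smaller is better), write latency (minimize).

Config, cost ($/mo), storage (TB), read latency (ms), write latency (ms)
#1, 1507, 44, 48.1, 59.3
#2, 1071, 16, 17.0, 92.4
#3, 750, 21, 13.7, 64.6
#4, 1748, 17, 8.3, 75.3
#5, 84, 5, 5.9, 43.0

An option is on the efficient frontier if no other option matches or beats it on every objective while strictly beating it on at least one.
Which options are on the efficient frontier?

#1, #3, #4, #5

#1: not dominated (best storage).
#2: dominated by #3 (cost 750≤1071, storage 21≥16, read latency 13.7≤17.0, write latency 64.6≤92.4).
#3: not dominated.
#4: not dominated.
#5: not dominated (best cost).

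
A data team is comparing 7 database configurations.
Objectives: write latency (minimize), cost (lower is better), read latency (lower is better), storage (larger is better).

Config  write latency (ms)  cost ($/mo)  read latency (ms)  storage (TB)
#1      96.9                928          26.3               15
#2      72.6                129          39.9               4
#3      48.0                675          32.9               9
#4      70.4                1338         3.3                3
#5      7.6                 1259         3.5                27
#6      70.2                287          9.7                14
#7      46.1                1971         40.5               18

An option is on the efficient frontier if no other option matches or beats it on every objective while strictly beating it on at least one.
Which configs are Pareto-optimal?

#1, #2, #3, #4, #5, #6

#1: not dominated.
#2: not dominated (best cost).
#3: not dominated.
#4: not dominated (best read latency).
#5: not dominated (best write latency).
#6: not dominated.
#7: dominated by #5 (write latency 7.6≤46.1, cost 1259≤1971, read latency 3.5≤40.5, storage 27≥18).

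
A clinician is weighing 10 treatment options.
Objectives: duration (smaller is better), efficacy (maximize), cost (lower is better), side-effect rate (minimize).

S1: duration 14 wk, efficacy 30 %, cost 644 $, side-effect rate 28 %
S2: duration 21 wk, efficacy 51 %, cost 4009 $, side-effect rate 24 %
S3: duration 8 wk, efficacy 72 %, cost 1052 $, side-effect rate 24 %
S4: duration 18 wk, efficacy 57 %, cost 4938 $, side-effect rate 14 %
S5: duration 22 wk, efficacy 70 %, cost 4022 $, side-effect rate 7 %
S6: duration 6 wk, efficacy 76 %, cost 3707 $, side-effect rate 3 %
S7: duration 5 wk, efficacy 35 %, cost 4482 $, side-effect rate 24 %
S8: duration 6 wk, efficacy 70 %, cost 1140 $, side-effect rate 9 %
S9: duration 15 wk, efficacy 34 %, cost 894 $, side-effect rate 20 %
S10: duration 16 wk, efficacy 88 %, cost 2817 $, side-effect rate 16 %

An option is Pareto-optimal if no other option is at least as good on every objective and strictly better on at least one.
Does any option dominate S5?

S6 vs S5: duration 6≤22, efficacy 76≥70, cost 3707≤4022, side-effect rate 3≤7 — S6 is at least as good on every objective and strictly better on at least one, so S6 dominates S5.

Yes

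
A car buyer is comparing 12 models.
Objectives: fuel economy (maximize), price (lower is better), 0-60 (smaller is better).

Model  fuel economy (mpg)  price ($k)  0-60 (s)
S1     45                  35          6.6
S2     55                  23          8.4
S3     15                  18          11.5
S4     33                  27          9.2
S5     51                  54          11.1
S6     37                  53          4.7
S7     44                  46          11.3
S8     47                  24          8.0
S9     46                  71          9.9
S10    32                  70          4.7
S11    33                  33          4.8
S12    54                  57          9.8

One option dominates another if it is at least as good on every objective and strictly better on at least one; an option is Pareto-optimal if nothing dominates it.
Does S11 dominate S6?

No

S11 vs S6: S11 is worse on fuel economy (33 vs 37), so it does not dominate S6.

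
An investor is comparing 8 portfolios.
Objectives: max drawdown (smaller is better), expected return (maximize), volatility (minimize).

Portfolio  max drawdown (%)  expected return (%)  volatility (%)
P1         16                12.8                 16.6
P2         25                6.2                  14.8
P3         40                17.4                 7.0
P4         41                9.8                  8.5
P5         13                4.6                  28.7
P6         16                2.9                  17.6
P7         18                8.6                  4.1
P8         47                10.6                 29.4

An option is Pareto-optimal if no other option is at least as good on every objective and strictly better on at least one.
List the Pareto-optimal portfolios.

P1, P3, P5, P7

P1: not dominated.
P2: dominated by P7 (max drawdown 18≤25, expected return 8.6≥6.2, volatility 4.1≤14.8).
P3: not dominated (best expected return).
P4: dominated by P3 (max drawdown 40≤41, expected return 17.4≥9.8, volatility 7.0≤8.5).
P5: not dominated (best max drawdown).
P6: dominated by P1 (max drawdown 16≤16, expected return 12.8≥2.9, volatility 16.6≤17.6).
P7: not dominated (best volatility).
P8: dominated by P1 (max drawdown 16≤47, expected return 12.8≥10.6, volatility 16.6≤29.4).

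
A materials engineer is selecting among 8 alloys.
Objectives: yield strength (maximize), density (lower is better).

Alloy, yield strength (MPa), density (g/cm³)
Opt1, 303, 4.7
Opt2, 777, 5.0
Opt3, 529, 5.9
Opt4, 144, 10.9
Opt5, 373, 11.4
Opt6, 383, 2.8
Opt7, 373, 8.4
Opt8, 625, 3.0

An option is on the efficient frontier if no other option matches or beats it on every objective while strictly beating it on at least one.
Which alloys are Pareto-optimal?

Opt1: dominated by Opt6 (yield strength 383≥303, density 2.8≤4.7).
Opt2: not dominated (best yield strength).
Opt3: dominated by Opt2 (yield strength 777≥529, density 5.0≤5.9).
Opt4: dominated by Opt1 (yield strength 303≥144, density 4.7≤10.9).
Opt5: dominated by Opt2 (yield strength 777≥373, density 5.0≤11.4).
Opt6: not dominated (best density).
Opt7: dominated by Opt2 (yield strength 777≥373, density 5.0≤8.4).
Opt8: not dominated.

Opt2, Opt6, Opt8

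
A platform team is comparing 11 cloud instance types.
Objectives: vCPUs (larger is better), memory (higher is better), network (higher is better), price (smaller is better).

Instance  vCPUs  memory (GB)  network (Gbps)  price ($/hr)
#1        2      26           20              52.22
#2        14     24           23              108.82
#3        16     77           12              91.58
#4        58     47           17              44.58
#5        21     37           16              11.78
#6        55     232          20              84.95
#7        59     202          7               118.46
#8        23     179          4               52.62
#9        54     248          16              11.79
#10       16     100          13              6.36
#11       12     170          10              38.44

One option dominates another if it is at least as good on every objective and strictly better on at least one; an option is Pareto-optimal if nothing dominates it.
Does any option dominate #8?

Yes

#9 vs #8: vCPUs 54≥23, memory 248≥179, network 16≥4, price 11.79≤52.62 — #9 is at least as good on every objective and strictly better on at least one, so #9 dominates #8.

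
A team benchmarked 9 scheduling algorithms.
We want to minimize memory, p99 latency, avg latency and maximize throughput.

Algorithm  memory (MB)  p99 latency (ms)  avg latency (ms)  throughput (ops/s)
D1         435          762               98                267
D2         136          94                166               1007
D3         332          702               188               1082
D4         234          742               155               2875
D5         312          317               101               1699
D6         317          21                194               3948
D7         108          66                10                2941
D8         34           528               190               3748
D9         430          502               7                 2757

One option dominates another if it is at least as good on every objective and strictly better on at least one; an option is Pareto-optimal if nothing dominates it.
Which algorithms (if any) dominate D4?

D7: memory 108≤234, p99 latency 66≤742, avg latency 10≤155, throughput 2941≥2875 — dominates D4.
Others (D1, D2, D3, D5, D6, D8, D9) are each worse than D4 on at least one objective.

D7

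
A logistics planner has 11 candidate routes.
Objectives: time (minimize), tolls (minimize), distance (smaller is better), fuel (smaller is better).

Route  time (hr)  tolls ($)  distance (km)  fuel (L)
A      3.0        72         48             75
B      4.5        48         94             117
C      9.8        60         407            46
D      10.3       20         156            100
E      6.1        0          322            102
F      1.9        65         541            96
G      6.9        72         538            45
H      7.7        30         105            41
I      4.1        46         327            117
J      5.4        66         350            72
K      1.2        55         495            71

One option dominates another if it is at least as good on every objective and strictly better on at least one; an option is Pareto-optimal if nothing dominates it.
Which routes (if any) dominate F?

K: time 1.2≤1.9, tolls 55≤65, distance 495≤541, fuel 71≤96 — dominates F.
Others (A, B, C, D, E, G, H, I, J) are each worse than F on at least one objective.

K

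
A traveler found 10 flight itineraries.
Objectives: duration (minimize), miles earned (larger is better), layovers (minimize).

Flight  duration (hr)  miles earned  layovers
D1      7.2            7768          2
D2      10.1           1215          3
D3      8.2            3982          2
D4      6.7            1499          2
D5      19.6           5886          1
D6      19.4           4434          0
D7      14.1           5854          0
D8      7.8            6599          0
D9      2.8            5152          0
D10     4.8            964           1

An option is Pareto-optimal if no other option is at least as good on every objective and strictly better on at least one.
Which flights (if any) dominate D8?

none

D1: worse on layovers (2 vs 0).
D2: worse on duration (10.1 vs 7.8).
D3: worse on duration (8.2 vs 7.8).
D4: worse on miles earned (1499 vs 6599).
D5: worse on duration (19.6 vs 7.8).
D6: worse on duration (19.4 vs 7.8).
D7: worse on duration (14.1 vs 7.8).
D9: worse on miles earned (5152 vs 6599).
D10: worse on miles earned (964 vs 6599).
No option dominates D8.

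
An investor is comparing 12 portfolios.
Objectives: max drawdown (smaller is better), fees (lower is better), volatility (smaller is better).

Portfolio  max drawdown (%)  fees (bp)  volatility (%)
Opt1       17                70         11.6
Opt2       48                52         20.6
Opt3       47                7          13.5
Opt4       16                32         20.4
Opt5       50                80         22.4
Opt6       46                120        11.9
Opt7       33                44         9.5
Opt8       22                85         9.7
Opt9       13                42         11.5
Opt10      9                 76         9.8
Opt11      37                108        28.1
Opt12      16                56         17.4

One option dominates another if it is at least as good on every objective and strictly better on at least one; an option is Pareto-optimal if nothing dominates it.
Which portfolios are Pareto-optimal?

Opt1: dominated by Opt9 (max drawdown 13≤17, fees 42≤70, volatility 11.5≤11.6).
Opt2: dominated by Opt3 (max drawdown 47≤48, fees 7≤52, volatility 13.5≤20.6).
Opt3: not dominated (best fees).
Opt4: not dominated.
Opt5: dominated by Opt1 (max drawdown 17≤50, fees 70≤80, volatility 11.6≤22.4).
Opt6: dominated by Opt1 (max drawdown 17≤46, fees 70≤120, volatility 11.6≤11.9).
Opt7: not dominated (best volatility).
Opt8: not dominated.
Opt9: not dominated.
Opt10: not dominated (best max drawdown).
Opt11: dominated by Opt1 (max drawdown 17≤37, fees 70≤108, volatility 11.6≤28.1).
Opt12: dominated by Opt9 (max drawdown 13≤16, fees 42≤56, volatility 11.5≤17.4).

Opt3, Opt4, Opt7, Opt8, Opt9, Opt10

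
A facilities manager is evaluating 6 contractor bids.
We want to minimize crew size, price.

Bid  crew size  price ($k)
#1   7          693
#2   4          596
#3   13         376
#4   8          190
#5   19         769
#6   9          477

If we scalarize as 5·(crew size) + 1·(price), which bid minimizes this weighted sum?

#1: 5·7 + 1·693 = 728
#2: 5·4 + 1·596 = 616
#3: 5·13 + 1·376 = 441
#4: 5·8 + 1·190 = 230
#5: 5·19 + 1·769 = 864
#6: 5·9 + 1·477 = 522
Lowest: #4 at 230.

#4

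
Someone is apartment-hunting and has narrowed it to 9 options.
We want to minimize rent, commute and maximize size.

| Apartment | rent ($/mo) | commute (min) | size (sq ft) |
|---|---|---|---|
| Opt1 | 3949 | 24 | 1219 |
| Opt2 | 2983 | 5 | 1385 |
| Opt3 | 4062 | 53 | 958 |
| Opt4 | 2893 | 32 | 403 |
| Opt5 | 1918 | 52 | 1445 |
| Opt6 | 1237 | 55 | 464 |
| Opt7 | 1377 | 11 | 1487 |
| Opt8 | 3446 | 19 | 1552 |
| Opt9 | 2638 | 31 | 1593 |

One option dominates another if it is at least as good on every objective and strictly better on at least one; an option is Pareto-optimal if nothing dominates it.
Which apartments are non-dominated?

Opt1: dominated by Opt2 (rent 2983≤3949, commute 5≤24, size 1385≥1219).
Opt2: not dominated (best commute).
Opt3: dominated by Opt1 (rent 3949≤4062, commute 24≤53, size 1219≥958).
Opt4: dominated by Opt7 (rent 1377≤2893, commute 11≤32, size 1487≥403).
Opt5: dominated by Opt7 (rent 1377≤1918, commute 11≤52, size 1487≥1445).
Opt6: not dominated (best rent).
Opt7: not dominated.
Opt8: not dominated.
Opt9: not dominated (best size).

Opt2, Opt6, Opt7, Opt8, Opt9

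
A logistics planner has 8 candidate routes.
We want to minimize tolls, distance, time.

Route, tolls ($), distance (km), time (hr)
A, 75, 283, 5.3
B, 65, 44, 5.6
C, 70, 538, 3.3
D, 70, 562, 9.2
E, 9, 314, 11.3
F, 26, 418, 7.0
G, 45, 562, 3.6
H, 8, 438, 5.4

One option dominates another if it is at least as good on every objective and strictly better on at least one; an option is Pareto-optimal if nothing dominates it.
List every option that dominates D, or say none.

B: tolls 65≤70, distance 44≤562, time 5.6≤9.2 — dominates D.
C: tolls 70≤70, distance 538≤562, time 3.3≤9.2 — dominates D.
F: tolls 26≤70, distance 418≤562, time 7.0≤9.2 — dominates D.
G: tolls 45≤70, distance 562≤562, time 3.6≤9.2 — dominates D.
H: tolls 8≤70, distance 438≤562, time 5.4≤9.2 — dominates D.
Others (A, E) are each worse than D on at least one objective.

B, C, F, G, H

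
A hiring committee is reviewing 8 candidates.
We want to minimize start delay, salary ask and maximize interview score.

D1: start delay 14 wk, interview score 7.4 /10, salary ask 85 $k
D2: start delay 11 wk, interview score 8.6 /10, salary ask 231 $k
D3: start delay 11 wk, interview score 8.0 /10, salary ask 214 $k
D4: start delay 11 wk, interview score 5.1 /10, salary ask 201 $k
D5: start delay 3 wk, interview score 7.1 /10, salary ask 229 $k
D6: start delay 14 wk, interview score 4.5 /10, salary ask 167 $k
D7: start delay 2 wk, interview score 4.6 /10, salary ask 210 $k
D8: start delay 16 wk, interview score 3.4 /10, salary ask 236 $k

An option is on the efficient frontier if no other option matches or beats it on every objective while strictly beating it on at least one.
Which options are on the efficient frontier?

D1: not dominated (best salary ask).
D2: not dominated (best interview score).
D3: not dominated.
D4: not dominated.
D5: not dominated.
D6: dominated by D1 (start delay 14≤14, interview score 7.4≥4.5, salary ask 85≤167).
D7: not dominated (best start delay).
D8: dominated by D1 (start delay 14≤16, interview score 7.4≥3.4, salary ask 85≤236).

D1, D2, D3, D4, D5, D7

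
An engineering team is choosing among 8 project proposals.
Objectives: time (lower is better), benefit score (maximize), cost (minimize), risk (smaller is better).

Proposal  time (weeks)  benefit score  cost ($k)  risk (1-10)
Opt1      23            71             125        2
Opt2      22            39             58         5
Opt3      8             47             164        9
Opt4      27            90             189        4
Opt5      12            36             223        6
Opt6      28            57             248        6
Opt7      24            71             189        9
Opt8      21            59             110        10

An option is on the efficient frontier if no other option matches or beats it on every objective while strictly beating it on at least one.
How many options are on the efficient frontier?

Opt1: not dominated (best risk).
Opt2: not dominated (best cost).
Opt3: not dominated (best time).
Opt4: not dominated (best benefit score).
Opt5: not dominated.
Opt6: dominated by Opt1 (time 23≤28, benefit score 71≥57, cost 125≤248, risk 2≤6).
Opt7: dominated by Opt1 (time 23≤24, benefit score 71≥71, cost 125≤189, risk 2≤9).
Opt8: not dominated.
Pareto-optimal: Opt1, Opt2, Opt3, Opt4, Opt5, Opt8 → 6.

6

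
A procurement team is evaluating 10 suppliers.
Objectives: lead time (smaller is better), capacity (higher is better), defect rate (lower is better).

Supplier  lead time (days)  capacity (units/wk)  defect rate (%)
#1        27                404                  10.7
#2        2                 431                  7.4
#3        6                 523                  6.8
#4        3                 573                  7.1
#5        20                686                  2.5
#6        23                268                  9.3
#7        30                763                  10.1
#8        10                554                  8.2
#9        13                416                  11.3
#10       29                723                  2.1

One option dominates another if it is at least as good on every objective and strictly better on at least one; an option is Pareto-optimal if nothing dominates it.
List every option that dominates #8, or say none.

#4: lead time 3≤10, capacity 573≥554, defect rate 7.1≤8.2 — dominates #8.
Others (#1, #2, #3, #5, #6, #7, #9, #10) are each worse than #8 on at least one objective.

#4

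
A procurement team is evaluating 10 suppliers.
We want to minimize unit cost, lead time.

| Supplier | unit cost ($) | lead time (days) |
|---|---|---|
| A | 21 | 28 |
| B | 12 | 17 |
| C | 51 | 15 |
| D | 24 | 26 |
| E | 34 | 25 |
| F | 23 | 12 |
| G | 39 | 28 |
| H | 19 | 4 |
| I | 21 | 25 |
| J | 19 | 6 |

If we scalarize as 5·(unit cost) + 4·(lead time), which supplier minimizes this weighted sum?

H

A: 5·21 + 4·28 = 217
B: 5·12 + 4·17 = 128
C: 5·51 + 4·15 = 315
D: 5·24 + 4·26 = 224
E: 5·34 + 4·25 = 270
F: 5·23 + 4·12 = 163
G: 5·39 + 4·28 = 307
H: 5·19 + 4·4 = 111
I: 5·21 + 4·25 = 205
J: 5·19 + 4·6 = 119
Lowest: H at 111.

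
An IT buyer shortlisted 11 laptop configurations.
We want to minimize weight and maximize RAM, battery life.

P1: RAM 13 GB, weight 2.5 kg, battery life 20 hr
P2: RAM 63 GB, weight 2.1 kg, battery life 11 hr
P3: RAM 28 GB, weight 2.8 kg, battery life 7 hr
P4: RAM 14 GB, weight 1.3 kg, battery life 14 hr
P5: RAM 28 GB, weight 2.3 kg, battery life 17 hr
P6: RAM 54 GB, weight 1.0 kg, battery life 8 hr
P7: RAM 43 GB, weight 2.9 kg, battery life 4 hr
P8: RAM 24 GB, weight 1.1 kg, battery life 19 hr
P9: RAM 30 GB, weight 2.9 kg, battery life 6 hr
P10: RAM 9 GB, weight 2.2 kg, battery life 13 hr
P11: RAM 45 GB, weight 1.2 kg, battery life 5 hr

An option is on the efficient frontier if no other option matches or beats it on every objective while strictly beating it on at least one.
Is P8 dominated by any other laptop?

P1: worse on RAM (13 vs 24).
P2: worse on weight (2.1 vs 1.1).
P3: worse on weight (2.8 vs 1.1).
P4: worse on RAM (14 vs 24).
P5: worse on weight (2.3 vs 1.1).
P6: worse on battery life (8 vs 19).
P7: worse on weight (2.9 vs 1.1).
P9: worse on weight (2.9 vs 1.1).
P10: worse on RAM (9 vs 24).
P11: worse on weight (1.2 vs 1.1).
No option is at least as good as P8 on every objective and strictly better on one.

No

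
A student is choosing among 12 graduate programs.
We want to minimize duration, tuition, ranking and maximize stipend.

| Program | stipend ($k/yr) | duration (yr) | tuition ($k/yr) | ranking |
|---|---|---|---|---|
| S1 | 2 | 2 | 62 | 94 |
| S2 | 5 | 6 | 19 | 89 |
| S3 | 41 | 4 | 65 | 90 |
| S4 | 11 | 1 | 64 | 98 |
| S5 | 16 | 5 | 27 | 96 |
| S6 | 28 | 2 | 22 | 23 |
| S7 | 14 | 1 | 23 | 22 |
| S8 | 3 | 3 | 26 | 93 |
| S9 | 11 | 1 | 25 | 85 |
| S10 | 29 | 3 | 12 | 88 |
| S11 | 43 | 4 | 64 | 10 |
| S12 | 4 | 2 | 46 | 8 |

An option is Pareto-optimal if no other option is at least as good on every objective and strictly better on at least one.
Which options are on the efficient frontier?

S1: dominated by S6 (stipend 28≥2, duration 2≤2, tuition 22≤62, ranking 23≤94).
S2: dominated by S10 (stipend 29≥5, duration 3≤6, tuition 12≤19, ranking 88≤89).
S3: dominated by S11 (stipend 43≥41, duration 4≤4, tuition 64≤65, ranking 10≤90).
S4: dominated by S7 (stipend 14≥11, duration 1≤1, tuition 23≤64, ranking 22≤98).
S5: dominated by S6 (stipend 28≥16, duration 2≤5, tuition 22≤27, ranking 23≤96).
S6: not dominated.
S7: not dominated.
S8: dominated by S6 (stipend 28≥3, duration 2≤3, tuition 22≤26, ranking 23≤93).
S9: dominated by S7 (stipend 14≥11, duration 1≤1, tuition 23≤25, ranking 22≤85).
S10: not dominated (best tuition).
S11: not dominated (best stipend).
S12: not dominated (best ranking).

S6, S7, S10, S11, S12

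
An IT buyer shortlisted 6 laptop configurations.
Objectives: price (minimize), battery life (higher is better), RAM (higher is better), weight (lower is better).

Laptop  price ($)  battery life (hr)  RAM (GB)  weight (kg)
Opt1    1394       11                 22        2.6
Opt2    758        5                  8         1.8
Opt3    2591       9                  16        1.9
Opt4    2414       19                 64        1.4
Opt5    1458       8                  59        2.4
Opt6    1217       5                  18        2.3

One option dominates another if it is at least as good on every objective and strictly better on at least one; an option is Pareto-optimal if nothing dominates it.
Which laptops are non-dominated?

Opt1, Opt2, Opt4, Opt5, Opt6

Opt1: not dominated.
Opt2: not dominated (best price).
Opt3: dominated by Opt4 (price 2414≤2591, battery life 19≥9, RAM 64≥16, weight 1.4≤1.9).
Opt4: not dominated (best battery life).
Opt5: not dominated.
Opt6: not dominated.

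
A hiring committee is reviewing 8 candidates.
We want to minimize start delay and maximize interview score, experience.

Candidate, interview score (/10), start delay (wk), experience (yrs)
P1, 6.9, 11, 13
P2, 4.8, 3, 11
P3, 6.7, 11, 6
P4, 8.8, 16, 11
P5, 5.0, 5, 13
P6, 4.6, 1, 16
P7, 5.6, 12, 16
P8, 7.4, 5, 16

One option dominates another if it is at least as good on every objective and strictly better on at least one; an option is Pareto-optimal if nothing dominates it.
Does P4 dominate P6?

P4 vs P6: P4 is worse on start delay (16 vs 1), so it does not dominate P6.

No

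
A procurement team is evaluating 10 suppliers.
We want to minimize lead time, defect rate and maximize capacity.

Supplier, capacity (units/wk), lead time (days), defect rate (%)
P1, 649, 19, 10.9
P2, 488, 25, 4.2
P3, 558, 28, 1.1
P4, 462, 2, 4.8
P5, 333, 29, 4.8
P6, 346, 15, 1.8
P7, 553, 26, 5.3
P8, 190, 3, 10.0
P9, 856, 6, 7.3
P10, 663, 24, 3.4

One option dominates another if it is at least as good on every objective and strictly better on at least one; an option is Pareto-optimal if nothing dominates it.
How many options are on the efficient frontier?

5

P1: dominated by P9 (capacity 856≥649, lead time 6≤19, defect rate 7.3≤10.9).
P2: dominated by P10 (capacity 663≥488, lead time 24≤25, defect rate 3.4≤4.2).
P3: not dominated (best defect rate).
P4: not dominated (best lead time).
P5: dominated by P2 (capacity 488≥333, lead time 25≤29, defect rate 4.2≤4.8).
P6: not dominated.
P7: dominated by P10 (capacity 663≥553, lead time 24≤26, defect rate 3.4≤5.3).
P8: dominated by P4 (capacity 462≥190, lead time 2≤3, defect rate 4.8≤10.0).
P9: not dominated (best capacity).
P10: not dominated.
Pareto-optimal: P3, P4, P6, P9, P10 → 5.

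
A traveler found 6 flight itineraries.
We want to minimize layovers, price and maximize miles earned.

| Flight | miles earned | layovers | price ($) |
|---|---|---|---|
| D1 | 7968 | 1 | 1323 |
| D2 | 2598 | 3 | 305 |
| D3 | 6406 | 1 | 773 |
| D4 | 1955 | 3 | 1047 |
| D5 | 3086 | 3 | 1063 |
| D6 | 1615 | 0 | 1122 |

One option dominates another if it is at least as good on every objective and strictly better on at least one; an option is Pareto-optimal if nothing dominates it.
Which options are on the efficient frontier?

D1: not dominated (best miles earned).
D2: not dominated (best price).
D3: not dominated.
D4: dominated by D2 (miles earned 2598≥1955, layovers 3≤3, price 305≤1047).
D5: dominated by D3 (miles earned 6406≥3086, layovers 1≤3, price 773≤1063).
D6: not dominated (best layovers).

D1, D2, D3, D6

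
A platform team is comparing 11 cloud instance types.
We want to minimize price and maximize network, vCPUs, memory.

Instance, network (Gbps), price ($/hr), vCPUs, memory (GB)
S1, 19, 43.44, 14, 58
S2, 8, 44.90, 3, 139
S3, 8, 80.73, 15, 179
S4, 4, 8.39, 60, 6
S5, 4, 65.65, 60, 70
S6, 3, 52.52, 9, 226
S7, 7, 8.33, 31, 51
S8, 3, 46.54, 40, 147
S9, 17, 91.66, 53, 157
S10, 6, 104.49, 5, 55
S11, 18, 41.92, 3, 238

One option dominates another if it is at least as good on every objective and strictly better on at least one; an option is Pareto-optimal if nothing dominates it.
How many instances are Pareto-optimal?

9

S1: not dominated (best network).
S2: dominated by S11 (network 18≥8, price 41.92≤44.90, vCPUs 3≥3, memory 238≥139).
S3: not dominated.
S4: not dominated.
S5: not dominated.
S6: not dominated.
S7: not dominated (best price).
S8: not dominated.
S9: not dominated.
S10: dominated by S1 (network 19≥6, price 43.44≤104.49, vCPUs 14≥5, memory 58≥55).
S11: not dominated (best memory).
Pareto-optimal: S1, S3, S4, S5, S6, S7, S8, S9, S11 → 9.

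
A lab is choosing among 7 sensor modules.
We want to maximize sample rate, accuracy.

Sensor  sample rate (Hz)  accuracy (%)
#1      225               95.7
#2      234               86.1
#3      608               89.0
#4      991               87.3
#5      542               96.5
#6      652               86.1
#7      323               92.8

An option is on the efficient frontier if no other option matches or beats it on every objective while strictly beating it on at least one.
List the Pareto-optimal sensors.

#1: dominated by #5 (sample rate 542≥225, accuracy 96.5≥95.7).
#2: dominated by #3 (sample rate 608≥234, accuracy 89.0≥86.1).
#3: not dominated.
#4: not dominated (best sample rate).
#5: not dominated (best accuracy).
#6: dominated by #4 (sample rate 991≥652, accuracy 87.3≥86.1).
#7: dominated by #5 (sample rate 542≥323, accuracy 96.5≥92.8).

#3, #4, #5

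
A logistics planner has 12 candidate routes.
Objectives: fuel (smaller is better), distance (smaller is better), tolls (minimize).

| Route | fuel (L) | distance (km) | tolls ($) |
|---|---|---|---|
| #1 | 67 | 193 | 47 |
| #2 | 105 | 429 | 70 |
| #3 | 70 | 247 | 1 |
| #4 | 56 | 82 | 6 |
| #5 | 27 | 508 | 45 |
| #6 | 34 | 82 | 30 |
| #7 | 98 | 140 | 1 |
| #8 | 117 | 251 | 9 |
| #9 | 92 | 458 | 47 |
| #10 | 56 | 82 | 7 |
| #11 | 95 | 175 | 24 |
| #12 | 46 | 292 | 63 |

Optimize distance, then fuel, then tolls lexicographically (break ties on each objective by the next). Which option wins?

#6

First minimize distance: best is 82, kept {#4, #6, #10}.
Then minimize fuel: best is 34, kept {#6}.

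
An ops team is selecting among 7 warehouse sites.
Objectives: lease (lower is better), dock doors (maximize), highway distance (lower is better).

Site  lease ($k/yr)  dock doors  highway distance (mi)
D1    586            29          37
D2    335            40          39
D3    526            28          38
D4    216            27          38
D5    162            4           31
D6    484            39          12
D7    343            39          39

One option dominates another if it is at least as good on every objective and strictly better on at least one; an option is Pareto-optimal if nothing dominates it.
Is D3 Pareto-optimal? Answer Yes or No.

No

D6 vs D3: lease 484≤526, dock doors 39≥28, highway distance 12≤38 — D6 is at least as good on every objective and strictly better on at least one, so D6 dominates D3.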